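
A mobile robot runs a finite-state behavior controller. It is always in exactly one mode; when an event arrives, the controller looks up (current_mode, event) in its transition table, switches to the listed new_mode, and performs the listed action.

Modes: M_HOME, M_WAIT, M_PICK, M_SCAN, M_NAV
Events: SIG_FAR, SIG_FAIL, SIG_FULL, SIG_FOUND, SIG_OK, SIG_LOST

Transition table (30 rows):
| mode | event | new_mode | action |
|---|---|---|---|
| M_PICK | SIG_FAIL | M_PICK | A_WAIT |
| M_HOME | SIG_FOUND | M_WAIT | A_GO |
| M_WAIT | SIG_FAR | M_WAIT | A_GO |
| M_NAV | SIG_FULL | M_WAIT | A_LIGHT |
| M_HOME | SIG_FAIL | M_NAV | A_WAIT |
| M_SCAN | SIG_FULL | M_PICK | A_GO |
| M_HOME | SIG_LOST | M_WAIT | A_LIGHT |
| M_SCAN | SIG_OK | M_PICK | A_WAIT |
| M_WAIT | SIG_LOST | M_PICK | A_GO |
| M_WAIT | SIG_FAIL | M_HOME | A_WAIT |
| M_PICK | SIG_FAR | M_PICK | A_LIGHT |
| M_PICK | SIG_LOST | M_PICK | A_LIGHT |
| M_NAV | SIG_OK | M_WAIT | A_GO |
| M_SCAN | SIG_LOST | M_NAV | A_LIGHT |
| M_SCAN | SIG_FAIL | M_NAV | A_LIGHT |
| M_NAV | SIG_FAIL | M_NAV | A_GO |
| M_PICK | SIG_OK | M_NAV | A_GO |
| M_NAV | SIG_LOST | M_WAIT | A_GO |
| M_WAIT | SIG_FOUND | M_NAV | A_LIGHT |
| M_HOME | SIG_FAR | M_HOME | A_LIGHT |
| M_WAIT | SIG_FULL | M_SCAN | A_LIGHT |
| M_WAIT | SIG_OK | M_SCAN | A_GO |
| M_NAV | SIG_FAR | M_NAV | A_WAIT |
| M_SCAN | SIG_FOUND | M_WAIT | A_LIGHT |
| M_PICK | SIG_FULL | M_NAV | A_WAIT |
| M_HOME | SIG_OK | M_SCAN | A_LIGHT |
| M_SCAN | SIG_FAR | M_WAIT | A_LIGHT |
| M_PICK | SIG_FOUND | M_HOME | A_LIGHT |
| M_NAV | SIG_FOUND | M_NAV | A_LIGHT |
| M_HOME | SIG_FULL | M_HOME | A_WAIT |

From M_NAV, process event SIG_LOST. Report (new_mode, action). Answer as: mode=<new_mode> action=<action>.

mode=M_WAIT action=A_GO

current mode = M_NAV; filter table to that mode:
  (M_NAV, SIG_FULL) → (M_WAIT, A_LIGHT)
  (M_NAV, SIG_OK) → (M_WAIT, A_GO)
  (M_NAV, SIG_FAIL) → (M_NAV, A_GO)
  (M_NAV, SIG_LOST) → (M_WAIT, A_GO)  ← event matches
  (M_NAV, SIG_FAR) → (M_NAV, A_WAIT)
  (M_NAV, SIG_FOUND) → (M_NAV, A_LIGHT)
event = SIG_LOST selects (M_WAIT, A_GO)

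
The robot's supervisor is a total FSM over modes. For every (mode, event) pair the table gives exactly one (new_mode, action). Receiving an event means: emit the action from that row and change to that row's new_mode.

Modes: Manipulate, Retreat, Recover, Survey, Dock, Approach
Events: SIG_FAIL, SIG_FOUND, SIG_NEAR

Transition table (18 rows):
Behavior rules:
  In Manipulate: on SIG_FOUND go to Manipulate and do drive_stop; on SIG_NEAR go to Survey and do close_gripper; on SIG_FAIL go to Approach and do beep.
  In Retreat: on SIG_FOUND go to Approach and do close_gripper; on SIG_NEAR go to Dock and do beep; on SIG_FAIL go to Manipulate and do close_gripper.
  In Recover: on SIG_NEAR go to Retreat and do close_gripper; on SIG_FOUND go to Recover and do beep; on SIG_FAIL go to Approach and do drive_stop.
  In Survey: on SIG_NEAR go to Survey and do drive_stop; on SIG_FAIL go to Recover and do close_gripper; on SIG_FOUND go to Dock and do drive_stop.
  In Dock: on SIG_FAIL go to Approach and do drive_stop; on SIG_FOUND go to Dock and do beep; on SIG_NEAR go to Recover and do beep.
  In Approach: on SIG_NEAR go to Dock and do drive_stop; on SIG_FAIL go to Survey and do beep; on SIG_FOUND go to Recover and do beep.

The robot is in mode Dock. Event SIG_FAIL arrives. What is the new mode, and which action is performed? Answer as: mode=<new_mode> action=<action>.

current mode = Dock; filter table to that mode:
  (Dock, SIG_FAIL) → (Approach, drive_stop)  ← event matches
  (Dock, SIG_FOUND) → (Dock, beep)
  (Dock, SIG_NEAR) → (Recover, beep)
event = SIG_FAIL selects (Approach, drive_stop)

mode=Approach action=drive_stop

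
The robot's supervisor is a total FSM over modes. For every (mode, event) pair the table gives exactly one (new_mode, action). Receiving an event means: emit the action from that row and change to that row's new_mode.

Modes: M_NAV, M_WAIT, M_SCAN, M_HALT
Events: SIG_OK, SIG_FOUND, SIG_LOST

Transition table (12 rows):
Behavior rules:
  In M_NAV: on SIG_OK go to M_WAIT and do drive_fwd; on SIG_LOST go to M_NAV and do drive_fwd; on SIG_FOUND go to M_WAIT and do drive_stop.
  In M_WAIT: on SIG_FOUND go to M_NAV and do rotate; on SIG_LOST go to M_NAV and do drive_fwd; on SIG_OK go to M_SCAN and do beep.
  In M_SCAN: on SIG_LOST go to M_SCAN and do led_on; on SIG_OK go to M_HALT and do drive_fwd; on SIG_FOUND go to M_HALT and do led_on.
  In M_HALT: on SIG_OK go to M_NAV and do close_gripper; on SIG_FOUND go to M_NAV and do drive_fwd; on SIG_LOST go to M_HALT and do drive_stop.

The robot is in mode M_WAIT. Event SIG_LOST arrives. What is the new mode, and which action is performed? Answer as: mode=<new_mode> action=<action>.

current mode = M_WAIT; filter table to that mode:
  (M_WAIT, SIG_FOUND) → (M_NAV, rotate)
  (M_WAIT, SIG_LOST) → (M_NAV, drive_fwd)  ← event matches
  (M_WAIT, SIG_OK) → (M_SCAN, beep)
event = SIG_LOST selects (M_NAV, drive_fwd)

mode=M_NAV action=drive_fwd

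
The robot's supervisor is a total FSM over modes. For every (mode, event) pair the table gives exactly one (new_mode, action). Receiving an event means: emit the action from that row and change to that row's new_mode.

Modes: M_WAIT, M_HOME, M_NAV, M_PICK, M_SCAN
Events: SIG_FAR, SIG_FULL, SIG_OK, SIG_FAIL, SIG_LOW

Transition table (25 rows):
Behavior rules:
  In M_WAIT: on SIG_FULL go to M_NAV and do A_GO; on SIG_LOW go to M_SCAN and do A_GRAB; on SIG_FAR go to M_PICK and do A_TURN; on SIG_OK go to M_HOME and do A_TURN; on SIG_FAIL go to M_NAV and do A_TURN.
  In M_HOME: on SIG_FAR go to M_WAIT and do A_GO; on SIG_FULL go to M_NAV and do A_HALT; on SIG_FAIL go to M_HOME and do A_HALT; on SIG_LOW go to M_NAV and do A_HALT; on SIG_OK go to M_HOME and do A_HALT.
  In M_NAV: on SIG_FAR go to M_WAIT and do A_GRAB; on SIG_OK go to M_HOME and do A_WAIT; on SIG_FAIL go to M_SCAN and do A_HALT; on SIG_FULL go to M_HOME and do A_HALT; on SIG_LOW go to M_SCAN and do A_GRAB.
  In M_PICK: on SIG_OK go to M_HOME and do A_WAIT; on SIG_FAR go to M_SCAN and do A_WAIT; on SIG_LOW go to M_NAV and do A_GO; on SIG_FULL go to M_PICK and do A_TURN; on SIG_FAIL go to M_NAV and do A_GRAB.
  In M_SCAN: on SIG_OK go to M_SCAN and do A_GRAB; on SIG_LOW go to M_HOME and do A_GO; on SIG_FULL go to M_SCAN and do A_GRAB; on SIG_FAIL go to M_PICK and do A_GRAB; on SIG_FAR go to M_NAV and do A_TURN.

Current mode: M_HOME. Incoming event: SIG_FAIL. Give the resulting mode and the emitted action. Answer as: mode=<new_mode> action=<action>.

current mode = M_HOME; filter table to that mode:
  (M_HOME, SIG_FAR) → (M_WAIT, A_GO)
  (M_HOME, SIG_FULL) → (M_NAV, A_HALT)
  (M_HOME, SIG_FAIL) → (M_HOME, A_HALT)  ← event matches
  (M_HOME, SIG_LOW) → (M_NAV, A_HALT)
  (M_HOME, SIG_OK) → (M_HOME, A_HALT)
event = SIG_FAIL selects (M_HOME, A_HALT)

mode=M_HOME action=A_HALT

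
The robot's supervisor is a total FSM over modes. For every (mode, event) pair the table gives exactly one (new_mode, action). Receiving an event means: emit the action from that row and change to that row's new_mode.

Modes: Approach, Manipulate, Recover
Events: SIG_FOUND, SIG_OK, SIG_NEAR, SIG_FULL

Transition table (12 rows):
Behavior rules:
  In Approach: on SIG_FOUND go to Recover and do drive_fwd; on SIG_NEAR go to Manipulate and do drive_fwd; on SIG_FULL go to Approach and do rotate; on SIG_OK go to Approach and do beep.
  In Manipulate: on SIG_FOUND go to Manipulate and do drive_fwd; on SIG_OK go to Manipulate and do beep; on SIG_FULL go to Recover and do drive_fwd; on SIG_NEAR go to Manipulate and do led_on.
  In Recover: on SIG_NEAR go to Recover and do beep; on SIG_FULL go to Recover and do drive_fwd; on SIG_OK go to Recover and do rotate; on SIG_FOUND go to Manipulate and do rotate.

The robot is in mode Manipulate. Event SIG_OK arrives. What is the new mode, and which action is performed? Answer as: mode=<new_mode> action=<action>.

current mode = Manipulate; filter table to that mode:
  (Manipulate, SIG_FOUND) → (Manipulate, drive_fwd)
  (Manipulate, SIG_OK) → (Manipulate, beep)  ← event matches
  (Manipulate, SIG_FULL) → (Recover, drive_fwd)
  (Manipulate, SIG_NEAR) → (Manipulate, led_on)
event = SIG_OK selects (Manipulate, beep)

mode=Manipulate action=beep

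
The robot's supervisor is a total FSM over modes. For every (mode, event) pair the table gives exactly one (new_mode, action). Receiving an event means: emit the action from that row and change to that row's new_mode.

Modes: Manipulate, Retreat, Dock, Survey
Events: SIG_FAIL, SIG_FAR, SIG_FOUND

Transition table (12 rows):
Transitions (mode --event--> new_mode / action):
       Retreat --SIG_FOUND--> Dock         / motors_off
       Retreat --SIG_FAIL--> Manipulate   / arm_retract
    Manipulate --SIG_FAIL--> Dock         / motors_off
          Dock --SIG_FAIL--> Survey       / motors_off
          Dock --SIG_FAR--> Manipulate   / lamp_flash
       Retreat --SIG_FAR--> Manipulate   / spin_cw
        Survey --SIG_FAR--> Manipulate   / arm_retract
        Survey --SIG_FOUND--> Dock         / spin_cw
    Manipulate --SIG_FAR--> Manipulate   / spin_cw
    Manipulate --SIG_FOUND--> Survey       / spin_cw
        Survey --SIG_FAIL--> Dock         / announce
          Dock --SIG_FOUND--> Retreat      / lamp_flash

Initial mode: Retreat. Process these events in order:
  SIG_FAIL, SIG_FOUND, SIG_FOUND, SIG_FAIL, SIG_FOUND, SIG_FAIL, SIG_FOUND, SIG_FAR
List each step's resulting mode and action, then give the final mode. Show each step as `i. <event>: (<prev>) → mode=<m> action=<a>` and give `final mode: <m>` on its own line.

final mode: Manipulate

1. SIG_FAIL: (Retreat) → mode=Manipulate action=arm_retract
2. SIG_FOUND: (Manipulate) → mode=Survey action=spin_cw
3. SIG_FOUND: (Survey) → mode=Dock action=spin_cw
4. SIG_FAIL: (Dock) → mode=Survey action=motors_off
5. SIG_FOUND: (Survey) → mode=Dock action=spin_cw
6. SIG_FAIL: (Dock) → mode=Survey action=motors_off
7. SIG_FOUND: (Survey) → mode=Dock action=spin_cw
8. SIG_FAR: (Dock) → mode=Manipulate action=lamp_flash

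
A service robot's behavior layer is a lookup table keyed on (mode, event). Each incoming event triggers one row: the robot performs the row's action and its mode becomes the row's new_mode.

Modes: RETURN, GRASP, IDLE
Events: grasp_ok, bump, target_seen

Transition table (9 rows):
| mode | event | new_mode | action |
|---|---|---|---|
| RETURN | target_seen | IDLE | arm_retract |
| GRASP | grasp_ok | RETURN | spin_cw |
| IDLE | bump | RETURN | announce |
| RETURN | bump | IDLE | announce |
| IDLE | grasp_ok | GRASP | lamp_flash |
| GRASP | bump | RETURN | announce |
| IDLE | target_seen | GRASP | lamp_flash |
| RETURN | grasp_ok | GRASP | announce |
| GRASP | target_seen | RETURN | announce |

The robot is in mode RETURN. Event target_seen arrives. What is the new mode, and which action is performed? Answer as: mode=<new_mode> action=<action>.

mode=IDLE action=arm_retract

current mode = RETURN; filter table to that mode:
  (RETURN, target_seen) → (IDLE, arm_retract)  ← event matches
  (RETURN, bump) → (IDLE, announce)
  (RETURN, grasp_ok) → (GRASP, announce)
event = target_seen selects (IDLE, arm_retract)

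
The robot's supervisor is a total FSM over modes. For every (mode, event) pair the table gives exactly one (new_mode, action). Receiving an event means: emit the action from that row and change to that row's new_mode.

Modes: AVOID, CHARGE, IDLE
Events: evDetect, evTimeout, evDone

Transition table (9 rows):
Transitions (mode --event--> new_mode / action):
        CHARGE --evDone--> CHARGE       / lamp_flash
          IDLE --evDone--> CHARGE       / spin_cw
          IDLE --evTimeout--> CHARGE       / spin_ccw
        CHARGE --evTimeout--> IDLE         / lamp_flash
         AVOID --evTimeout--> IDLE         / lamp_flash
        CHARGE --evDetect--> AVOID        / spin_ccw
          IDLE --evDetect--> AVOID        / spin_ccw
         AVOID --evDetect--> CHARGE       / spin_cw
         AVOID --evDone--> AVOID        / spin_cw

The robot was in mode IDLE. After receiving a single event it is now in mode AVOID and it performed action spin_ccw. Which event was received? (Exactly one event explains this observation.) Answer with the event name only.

try evDetect: (IDLE, evDetect) → (AVOID, spin_ccw)  ← matches
try evTimeout: (IDLE, evTimeout) → (CHARGE, spin_ccw)
try evDone: (IDLE, evDone) → (CHARGE, spin_cw)

evDetect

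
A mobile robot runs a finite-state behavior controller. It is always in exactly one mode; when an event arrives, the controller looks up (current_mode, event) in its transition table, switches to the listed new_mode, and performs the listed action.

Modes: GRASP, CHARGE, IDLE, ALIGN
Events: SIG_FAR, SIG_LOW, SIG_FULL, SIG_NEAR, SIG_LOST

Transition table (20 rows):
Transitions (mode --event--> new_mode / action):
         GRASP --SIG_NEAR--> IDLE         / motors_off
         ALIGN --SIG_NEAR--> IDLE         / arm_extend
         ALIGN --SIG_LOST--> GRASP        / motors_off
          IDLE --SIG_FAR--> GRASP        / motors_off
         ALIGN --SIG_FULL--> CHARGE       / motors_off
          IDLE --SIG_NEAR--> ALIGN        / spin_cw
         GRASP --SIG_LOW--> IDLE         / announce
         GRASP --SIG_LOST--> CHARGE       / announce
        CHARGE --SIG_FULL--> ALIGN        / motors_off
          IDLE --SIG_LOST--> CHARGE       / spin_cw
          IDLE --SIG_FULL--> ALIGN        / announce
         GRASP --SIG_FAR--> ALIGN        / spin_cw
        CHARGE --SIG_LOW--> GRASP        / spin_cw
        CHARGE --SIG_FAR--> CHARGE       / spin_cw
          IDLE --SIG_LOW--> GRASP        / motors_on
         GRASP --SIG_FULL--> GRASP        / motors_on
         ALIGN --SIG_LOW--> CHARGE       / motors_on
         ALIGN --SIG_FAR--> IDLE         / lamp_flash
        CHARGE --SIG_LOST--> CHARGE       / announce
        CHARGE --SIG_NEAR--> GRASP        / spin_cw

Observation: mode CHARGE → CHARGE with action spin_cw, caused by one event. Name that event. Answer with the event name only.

try SIG_FAR: (CHARGE, SIG_FAR) → (CHARGE, spin_cw)  ← matches
try SIG_LOW: (CHARGE, SIG_LOW) → (GRASP, spin_cw)
try SIG_FULL: (CHARGE, SIG_FULL) → (ALIGN, motors_off)
try SIG_NEAR: (CHARGE, SIG_NEAR) → (GRASP, spin_cw)
try SIG_LOST: (CHARGE, SIG_LOST) → (CHARGE, announce)

SIG_FAR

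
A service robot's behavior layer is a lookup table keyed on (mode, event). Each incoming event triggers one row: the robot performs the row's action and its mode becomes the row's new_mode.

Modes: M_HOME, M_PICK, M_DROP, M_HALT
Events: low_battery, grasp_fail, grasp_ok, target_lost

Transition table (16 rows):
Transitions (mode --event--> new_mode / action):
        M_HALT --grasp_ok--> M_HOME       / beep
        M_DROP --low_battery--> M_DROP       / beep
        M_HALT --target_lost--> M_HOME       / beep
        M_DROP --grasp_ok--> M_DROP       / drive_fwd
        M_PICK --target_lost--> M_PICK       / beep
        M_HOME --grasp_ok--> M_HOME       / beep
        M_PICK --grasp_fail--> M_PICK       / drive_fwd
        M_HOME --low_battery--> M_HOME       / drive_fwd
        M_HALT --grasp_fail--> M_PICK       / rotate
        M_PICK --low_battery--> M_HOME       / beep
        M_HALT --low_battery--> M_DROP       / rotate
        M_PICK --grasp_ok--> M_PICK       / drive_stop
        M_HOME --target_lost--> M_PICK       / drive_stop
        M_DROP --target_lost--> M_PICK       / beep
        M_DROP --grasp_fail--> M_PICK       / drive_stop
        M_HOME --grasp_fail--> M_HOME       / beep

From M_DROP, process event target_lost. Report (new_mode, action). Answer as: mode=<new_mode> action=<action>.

mode=M_PICK action=beep

current mode = M_DROP; filter table to that mode:
  (M_DROP, low_battery) → (M_DROP, beep)
  (M_DROP, grasp_ok) → (M_DROP, drive_fwd)
  (M_DROP, target_lost) → (M_PICK, beep)  ← event matches
  (M_DROP, grasp_fail) → (M_PICK, drive_stop)
event = target_lost selects (M_PICK, beep)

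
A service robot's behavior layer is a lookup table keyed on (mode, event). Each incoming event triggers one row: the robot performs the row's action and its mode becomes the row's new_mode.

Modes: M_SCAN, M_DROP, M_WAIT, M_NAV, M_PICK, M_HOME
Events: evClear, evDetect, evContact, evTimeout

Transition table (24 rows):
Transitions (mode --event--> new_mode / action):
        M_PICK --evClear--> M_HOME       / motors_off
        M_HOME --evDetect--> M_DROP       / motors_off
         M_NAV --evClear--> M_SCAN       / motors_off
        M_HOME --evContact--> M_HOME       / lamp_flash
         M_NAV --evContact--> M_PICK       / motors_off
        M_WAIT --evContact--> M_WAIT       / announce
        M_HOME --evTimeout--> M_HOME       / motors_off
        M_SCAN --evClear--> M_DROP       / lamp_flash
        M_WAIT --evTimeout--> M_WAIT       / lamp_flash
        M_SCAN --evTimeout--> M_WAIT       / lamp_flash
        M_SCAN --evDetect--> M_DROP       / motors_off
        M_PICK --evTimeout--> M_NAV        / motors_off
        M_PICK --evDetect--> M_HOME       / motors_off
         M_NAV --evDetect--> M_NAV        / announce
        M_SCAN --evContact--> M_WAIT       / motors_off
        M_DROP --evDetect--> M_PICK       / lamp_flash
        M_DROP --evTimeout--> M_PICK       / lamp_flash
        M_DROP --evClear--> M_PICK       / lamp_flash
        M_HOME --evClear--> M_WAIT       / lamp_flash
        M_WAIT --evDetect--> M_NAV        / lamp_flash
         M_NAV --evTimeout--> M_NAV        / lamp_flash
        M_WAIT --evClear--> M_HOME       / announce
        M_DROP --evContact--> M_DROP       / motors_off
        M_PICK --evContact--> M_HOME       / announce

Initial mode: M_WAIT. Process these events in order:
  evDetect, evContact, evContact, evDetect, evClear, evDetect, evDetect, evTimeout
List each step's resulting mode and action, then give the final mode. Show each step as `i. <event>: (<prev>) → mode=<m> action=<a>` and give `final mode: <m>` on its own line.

final mode: M_PICK

1. evDetect: (M_WAIT) → mode=M_NAV action=lamp_flash
2. evContact: (M_NAV) → mode=M_PICK action=motors_off
3. evContact: (M_PICK) → mode=M_HOME action=announce
4. evDetect: (M_HOME) → mode=M_DROP action=motors_off
5. evClear: (M_DROP) → mode=M_PICK action=lamp_flash
6. evDetect: (M_PICK) → mode=M_HOME action=motors_off
7. evDetect: (M_HOME) → mode=M_DROP action=motors_off
8. evTimeout: (M_DROP) → mode=M_PICK action=lamp_flash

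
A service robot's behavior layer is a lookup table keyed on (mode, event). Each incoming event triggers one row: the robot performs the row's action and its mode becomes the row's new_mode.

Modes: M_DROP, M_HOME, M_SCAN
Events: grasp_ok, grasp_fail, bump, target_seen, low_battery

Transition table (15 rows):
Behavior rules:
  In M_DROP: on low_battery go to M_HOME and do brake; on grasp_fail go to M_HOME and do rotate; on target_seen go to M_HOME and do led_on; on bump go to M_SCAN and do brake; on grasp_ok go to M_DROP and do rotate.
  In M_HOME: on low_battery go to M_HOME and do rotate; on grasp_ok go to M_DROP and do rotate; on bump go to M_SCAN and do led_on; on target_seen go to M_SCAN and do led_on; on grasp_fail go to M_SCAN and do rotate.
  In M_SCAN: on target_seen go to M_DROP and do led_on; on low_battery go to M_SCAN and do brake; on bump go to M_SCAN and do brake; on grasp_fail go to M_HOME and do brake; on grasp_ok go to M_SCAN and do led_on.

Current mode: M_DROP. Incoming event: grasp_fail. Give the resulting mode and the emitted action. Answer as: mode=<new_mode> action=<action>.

mode=M_HOME action=rotate

current mode = M_DROP; filter table to that mode:
  (M_DROP, low_battery) → (M_HOME, brake)
  (M_DROP, grasp_fail) → (M_HOME, rotate)  ← event matches
  (M_DROP, target_seen) → (M_HOME, led_on)
  (M_DROP, bump) → (M_SCAN, brake)
  (M_DROP, grasp_ok) → (M_DROP, rotate)
event = grasp_fail selects (M_HOME, rotate)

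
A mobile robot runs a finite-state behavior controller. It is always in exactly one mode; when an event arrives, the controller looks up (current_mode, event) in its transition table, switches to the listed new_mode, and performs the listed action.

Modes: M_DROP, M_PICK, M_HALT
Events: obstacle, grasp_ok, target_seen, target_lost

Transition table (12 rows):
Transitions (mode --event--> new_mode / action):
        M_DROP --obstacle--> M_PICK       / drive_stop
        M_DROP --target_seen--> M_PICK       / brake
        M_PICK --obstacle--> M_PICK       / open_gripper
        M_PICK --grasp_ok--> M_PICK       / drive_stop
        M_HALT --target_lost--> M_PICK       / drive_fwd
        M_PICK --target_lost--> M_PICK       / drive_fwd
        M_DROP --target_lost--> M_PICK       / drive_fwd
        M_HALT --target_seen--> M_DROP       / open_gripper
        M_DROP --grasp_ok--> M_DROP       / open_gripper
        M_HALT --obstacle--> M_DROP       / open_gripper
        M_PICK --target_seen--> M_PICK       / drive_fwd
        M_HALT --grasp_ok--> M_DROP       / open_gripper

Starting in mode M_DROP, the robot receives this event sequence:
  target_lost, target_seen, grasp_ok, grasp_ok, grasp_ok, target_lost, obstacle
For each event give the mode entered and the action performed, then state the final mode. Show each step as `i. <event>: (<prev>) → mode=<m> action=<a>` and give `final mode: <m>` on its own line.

final mode: M_PICK

1. target_lost: (M_DROP) → mode=M_PICK action=drive_fwd
2. target_seen: (M_PICK) → mode=M_PICK action=drive_fwd
3. grasp_ok: (M_PICK) → mode=M_PICK action=drive_stop
4. grasp_ok: (M_PICK) → mode=M_PICK action=drive_stop
5. grasp_ok: (M_PICK) → mode=M_PICK action=drive_stop
6. target_lost: (M_PICK) → mode=M_PICK action=drive_fwd
7. obstacle: (M_PICK) → mode=M_PICK action=open_gripper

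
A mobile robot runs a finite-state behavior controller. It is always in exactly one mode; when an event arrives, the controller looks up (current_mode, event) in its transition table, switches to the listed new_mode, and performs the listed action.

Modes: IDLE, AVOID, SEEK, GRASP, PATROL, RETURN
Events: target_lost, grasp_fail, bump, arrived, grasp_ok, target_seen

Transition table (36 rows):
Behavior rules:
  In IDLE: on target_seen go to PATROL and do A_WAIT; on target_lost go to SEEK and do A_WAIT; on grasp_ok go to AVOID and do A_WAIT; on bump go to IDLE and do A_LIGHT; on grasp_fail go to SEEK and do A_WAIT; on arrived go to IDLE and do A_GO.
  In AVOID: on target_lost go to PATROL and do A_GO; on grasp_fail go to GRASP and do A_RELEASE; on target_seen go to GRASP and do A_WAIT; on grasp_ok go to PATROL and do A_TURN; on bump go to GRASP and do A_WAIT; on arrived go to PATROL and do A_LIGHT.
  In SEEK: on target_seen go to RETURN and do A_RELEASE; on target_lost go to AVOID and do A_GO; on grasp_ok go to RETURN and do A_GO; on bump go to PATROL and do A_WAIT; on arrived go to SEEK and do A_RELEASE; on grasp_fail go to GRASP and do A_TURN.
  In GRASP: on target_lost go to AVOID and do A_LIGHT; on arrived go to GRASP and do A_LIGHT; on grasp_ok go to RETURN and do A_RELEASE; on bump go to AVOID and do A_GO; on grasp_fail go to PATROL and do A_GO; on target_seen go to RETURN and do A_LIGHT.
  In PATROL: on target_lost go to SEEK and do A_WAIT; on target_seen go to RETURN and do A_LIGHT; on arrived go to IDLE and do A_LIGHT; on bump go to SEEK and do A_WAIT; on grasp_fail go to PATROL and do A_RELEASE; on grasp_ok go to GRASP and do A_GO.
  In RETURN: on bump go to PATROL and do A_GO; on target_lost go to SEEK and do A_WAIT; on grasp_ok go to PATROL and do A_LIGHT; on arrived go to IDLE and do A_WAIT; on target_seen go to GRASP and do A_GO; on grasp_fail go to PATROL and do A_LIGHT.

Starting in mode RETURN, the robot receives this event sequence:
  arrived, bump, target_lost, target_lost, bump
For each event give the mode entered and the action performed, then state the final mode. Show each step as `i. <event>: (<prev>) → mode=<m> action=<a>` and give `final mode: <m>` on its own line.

final mode: GRASP

1. arrived: (RETURN) → mode=IDLE action=A_WAIT
2. bump: (IDLE) → mode=IDLE action=A_LIGHT
3. target_lost: (IDLE) → mode=SEEK action=A_WAIT
4. target_lost: (SEEK) → mode=AVOID action=A_GO
5. bump: (AVOID) → mode=GRASP action=A_WAIT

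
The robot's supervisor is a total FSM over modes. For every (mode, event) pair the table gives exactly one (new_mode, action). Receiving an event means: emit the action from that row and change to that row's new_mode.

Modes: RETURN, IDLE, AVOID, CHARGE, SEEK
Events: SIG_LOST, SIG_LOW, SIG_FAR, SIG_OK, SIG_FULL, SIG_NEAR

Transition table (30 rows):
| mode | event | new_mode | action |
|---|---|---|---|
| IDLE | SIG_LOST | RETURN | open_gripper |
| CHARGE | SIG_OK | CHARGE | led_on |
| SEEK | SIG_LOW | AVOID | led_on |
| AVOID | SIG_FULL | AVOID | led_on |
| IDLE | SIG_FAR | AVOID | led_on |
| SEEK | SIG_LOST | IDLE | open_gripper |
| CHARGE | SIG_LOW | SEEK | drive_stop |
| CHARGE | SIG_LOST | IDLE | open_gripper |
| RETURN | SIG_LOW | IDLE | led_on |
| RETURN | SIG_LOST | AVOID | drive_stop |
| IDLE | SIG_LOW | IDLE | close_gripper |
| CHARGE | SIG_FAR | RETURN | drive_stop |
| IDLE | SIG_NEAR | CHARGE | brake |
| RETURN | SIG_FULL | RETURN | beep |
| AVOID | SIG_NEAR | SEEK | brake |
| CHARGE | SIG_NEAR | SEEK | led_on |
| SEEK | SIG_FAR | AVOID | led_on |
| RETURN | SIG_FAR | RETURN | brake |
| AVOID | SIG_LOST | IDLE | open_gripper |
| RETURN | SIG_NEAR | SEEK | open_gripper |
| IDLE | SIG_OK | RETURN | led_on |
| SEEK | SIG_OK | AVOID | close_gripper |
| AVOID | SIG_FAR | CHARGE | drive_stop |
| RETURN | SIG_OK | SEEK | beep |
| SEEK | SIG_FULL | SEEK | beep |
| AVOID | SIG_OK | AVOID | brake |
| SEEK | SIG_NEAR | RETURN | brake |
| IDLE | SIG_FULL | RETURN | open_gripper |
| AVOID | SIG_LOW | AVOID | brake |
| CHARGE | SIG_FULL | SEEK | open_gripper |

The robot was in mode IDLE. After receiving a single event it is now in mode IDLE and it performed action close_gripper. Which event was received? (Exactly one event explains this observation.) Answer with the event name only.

try SIG_LOST: (IDLE, SIG_LOST) → (RETURN, open_gripper)
try SIG_LOW: (IDLE, SIG_LOW) → (IDLE, close_gripper)  ← matches
try SIG_FAR: (IDLE, SIG_FAR) → (AVOID, led_on)
try SIG_OK: (IDLE, SIG_OK) → (RETURN, led_on)
try SIG_FULL: (IDLE, SIG_FULL) → (RETURN, open_gripper)
try SIG_NEAR: (IDLE, SIG_NEAR) → (CHARGE, brake)

SIG_LOW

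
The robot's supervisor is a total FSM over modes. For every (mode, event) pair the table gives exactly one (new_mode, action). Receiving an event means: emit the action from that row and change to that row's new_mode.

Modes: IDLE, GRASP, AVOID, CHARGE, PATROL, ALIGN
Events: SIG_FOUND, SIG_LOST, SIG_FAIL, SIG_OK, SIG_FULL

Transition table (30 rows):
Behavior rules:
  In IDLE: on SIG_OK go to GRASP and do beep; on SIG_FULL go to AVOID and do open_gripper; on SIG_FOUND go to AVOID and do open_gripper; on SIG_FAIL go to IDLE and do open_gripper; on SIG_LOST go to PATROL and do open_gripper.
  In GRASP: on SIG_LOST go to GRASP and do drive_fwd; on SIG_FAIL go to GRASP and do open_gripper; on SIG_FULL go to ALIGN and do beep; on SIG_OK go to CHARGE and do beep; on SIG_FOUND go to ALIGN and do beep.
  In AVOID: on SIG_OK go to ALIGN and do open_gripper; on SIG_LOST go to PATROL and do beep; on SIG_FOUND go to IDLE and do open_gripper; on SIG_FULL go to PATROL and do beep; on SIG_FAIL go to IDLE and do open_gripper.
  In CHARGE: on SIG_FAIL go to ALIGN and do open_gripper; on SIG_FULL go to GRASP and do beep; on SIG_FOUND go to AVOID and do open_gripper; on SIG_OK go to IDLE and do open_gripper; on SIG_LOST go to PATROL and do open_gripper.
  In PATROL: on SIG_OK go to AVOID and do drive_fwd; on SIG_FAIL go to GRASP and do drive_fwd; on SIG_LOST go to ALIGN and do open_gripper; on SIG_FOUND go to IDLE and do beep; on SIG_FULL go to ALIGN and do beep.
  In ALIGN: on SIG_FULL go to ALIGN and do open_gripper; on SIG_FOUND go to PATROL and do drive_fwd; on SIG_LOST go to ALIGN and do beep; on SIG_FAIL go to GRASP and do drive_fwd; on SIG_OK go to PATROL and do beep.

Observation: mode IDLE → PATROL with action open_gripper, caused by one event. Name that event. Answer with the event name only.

try SIG_FOUND: (IDLE, SIG_FOUND) → (AVOID, open_gripper)
try SIG_LOST: (IDLE, SIG_LOST) → (PATROL, open_gripper)  ← matches
try SIG_FAIL: (IDLE, SIG_FAIL) → (IDLE, open_gripper)
try SIG_OK: (IDLE, SIG_OK) → (GRASP, beep)
try SIG_FULL: (IDLE, SIG_FULL) → (AVOID, open_gripper)

SIG_LOST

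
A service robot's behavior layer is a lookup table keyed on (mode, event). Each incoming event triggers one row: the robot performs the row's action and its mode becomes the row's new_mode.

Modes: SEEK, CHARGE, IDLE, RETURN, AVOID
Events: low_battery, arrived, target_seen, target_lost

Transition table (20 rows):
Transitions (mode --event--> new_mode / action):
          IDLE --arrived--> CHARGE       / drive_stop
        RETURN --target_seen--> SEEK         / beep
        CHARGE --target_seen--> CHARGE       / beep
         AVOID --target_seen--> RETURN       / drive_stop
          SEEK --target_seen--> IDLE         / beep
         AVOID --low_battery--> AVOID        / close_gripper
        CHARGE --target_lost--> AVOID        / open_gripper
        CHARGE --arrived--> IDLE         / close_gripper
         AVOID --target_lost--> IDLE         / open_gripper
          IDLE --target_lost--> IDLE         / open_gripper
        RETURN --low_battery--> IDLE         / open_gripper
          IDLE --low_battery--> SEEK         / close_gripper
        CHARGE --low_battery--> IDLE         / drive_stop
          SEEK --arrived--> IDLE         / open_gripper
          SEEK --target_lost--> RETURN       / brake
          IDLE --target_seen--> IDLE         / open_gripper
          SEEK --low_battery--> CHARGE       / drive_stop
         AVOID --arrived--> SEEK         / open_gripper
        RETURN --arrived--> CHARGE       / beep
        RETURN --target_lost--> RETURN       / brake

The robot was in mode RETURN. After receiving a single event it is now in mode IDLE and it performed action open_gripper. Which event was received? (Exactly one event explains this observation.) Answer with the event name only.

low_battery

try low_battery: (RETURN, low_battery) → (IDLE, open_gripper)  ← matches
try arrived: (RETURN, arrived) → (CHARGE, beep)
try target_seen: (RETURN, target_seen) → (SEEK, beep)
try target_lost: (RETURN, target_lost) → (RETURN, brake)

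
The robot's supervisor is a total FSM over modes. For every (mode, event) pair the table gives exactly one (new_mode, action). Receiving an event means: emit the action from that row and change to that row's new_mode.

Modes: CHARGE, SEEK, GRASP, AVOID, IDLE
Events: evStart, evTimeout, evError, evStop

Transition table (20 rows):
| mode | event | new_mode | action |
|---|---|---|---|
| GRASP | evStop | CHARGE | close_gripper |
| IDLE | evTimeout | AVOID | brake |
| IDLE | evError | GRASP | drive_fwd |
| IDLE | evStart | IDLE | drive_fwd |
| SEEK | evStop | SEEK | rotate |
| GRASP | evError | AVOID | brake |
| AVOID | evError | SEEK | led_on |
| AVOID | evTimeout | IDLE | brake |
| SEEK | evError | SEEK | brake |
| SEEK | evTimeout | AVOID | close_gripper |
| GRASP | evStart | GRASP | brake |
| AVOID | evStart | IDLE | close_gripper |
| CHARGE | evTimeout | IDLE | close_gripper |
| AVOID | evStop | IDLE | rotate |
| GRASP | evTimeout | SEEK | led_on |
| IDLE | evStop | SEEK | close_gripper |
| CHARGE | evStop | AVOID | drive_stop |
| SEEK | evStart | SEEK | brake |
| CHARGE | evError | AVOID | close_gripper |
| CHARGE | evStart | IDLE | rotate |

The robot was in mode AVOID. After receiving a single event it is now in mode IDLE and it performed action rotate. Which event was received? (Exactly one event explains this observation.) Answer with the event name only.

evStop

try evStart: (AVOID, evStart) → (IDLE, close_gripper)
try evTimeout: (AVOID, evTimeout) → (IDLE, brake)
try evError: (AVOID, evError) → (SEEK, led_on)
try evStop: (AVOID, evStop) → (IDLE, rotate)  ← matches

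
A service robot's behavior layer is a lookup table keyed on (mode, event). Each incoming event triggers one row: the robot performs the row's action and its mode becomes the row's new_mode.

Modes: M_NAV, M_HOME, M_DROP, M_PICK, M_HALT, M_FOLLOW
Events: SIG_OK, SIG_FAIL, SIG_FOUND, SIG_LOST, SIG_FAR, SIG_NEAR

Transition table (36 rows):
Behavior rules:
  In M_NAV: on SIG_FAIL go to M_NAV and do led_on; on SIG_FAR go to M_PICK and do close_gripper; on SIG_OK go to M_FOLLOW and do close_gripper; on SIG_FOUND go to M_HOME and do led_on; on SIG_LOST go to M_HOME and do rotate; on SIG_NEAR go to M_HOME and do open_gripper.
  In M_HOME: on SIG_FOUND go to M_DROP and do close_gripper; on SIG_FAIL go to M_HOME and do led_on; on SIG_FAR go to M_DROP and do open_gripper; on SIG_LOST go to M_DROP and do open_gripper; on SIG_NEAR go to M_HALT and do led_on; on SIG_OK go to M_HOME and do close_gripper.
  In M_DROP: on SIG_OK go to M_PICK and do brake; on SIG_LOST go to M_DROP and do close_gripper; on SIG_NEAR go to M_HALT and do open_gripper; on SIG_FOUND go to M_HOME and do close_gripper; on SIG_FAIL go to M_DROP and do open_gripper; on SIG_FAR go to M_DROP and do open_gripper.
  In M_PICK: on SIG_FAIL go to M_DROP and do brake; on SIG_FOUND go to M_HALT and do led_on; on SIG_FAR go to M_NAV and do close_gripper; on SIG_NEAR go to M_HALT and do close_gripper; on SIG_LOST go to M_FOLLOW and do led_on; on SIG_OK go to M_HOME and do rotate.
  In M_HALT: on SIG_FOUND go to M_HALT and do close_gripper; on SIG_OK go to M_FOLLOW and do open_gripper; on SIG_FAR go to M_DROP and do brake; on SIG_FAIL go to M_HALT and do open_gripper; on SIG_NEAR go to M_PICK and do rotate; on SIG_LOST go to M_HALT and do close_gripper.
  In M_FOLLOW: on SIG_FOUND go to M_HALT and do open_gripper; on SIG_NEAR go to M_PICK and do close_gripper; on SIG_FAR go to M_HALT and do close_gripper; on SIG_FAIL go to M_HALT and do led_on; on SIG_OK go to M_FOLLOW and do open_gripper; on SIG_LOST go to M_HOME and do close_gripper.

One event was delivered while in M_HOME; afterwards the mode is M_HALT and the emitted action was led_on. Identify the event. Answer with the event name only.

try SIG_OK: (M_HOME, SIG_OK) → (M_HOME, close_gripper)
try SIG_FAIL: (M_HOME, SIG_FAIL) → (M_HOME, led_on)
try SIG_FOUND: (M_HOME, SIG_FOUND) → (M_DROP, close_gripper)
try SIG_LOST: (M_HOME, SIG_LOST) → (M_DROP, open_gripper)
try SIG_FAR: (M_HOME, SIG_FAR) → (M_DROP, open_gripper)
try SIG_NEAR: (M_HOME, SIG_NEAR) → (M_HALT, led_on)  ← matches

SIG_NEAR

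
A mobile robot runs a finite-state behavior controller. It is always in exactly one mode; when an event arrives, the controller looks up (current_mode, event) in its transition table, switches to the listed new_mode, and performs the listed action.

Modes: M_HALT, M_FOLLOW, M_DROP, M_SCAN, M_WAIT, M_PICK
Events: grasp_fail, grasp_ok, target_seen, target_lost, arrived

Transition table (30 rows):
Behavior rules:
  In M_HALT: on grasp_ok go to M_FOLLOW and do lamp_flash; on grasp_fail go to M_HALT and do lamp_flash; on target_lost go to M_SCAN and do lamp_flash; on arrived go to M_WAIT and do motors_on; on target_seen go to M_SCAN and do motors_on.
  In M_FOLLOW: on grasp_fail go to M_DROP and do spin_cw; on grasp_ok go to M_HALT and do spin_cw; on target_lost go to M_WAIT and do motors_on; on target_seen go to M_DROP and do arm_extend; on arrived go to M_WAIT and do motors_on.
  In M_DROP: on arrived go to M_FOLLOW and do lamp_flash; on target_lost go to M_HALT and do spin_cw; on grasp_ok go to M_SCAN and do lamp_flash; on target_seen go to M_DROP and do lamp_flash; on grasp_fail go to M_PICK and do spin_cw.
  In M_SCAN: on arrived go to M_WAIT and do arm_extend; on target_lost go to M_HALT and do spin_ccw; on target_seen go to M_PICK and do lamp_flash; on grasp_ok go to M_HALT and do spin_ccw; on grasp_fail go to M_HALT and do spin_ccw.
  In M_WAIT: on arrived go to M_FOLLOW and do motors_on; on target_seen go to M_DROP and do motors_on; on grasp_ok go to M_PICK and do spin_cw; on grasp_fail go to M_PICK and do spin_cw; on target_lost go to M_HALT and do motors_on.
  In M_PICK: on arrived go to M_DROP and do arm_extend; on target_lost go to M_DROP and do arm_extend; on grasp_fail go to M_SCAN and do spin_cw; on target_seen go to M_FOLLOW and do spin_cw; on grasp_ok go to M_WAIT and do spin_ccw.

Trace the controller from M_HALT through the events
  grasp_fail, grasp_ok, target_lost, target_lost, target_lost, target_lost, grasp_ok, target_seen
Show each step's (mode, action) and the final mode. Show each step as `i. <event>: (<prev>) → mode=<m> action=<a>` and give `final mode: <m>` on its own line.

final mode: M_DROP

1. grasp_fail: (M_HALT) → mode=M_HALT action=lamp_flash
2. grasp_ok: (M_HALT) → mode=M_FOLLOW action=lamp_flash
3. target_lost: (M_FOLLOW) → mode=M_WAIT action=motors_on
4. target_lost: (M_WAIT) → mode=M_HALT action=motors_on
5. target_lost: (M_HALT) → mode=M_SCAN action=lamp_flash
6. target_lost: (M_SCAN) → mode=M_HALT action=spin_ccw
7. grasp_ok: (M_HALT) → mode=M_FOLLOW action=lamp_flash
8. target_seen: (M_FOLLOW) → mode=M_DROP action=arm_extend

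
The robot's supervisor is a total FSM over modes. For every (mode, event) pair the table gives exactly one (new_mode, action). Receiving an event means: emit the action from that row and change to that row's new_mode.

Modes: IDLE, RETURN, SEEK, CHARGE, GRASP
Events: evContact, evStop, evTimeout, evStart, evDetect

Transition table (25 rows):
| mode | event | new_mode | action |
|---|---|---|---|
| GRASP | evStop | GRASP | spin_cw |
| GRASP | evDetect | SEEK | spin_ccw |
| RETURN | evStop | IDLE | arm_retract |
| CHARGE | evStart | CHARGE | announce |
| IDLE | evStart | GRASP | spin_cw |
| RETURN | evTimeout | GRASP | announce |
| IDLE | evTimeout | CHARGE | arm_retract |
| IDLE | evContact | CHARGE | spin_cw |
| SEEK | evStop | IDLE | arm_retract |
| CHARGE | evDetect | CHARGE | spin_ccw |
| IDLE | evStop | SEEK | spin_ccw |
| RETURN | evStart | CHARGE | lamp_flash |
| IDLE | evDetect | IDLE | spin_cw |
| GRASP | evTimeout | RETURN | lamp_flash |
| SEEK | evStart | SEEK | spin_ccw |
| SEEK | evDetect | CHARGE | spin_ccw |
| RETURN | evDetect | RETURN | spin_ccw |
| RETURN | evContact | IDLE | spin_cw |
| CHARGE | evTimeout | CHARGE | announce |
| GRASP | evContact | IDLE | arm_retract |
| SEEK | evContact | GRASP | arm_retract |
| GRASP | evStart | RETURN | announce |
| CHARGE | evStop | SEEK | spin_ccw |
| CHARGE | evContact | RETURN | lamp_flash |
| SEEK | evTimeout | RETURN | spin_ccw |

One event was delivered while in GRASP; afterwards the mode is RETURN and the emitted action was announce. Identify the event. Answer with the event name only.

try evContact: (GRASP, evContact) → (IDLE, arm_retract)
try evStop: (GRASP, evStop) → (GRASP, spin_cw)
try evTimeout: (GRASP, evTimeout) → (RETURN, lamp_flash)
try evStart: (GRASP, evStart) → (RETURN, announce)  ← matches
try evDetect: (GRASP, evDetect) → (SEEK, spin_ccw)

evStart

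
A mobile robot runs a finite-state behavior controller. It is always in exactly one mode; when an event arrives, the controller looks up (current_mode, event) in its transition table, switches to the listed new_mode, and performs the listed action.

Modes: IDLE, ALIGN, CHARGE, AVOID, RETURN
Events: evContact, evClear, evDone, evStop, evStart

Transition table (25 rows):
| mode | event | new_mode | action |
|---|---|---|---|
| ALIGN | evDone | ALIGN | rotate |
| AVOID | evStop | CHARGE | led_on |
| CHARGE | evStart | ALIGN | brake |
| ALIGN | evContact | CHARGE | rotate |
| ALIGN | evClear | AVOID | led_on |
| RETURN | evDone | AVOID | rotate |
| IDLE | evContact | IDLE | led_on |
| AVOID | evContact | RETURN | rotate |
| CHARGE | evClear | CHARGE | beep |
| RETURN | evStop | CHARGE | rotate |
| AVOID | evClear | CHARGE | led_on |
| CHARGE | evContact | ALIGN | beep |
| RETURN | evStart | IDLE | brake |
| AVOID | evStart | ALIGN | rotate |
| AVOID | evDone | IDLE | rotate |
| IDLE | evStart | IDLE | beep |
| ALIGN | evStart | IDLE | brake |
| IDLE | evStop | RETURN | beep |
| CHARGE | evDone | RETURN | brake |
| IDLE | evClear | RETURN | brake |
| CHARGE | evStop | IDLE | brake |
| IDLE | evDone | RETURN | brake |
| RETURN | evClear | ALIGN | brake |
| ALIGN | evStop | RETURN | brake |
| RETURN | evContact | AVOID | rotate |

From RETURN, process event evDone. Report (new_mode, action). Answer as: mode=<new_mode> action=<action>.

mode=AVOID action=rotate

current mode = RETURN; filter table to that mode:
  (RETURN, evDone) → (AVOID, rotate)  ← event matches
  (RETURN, evStop) → (CHARGE, rotate)
  (RETURN, evStart) → (IDLE, brake)
  (RETURN, evClear) → (ALIGN, brake)
  (RETURN, evContact) → (AVOID, rotate)
event = evDone selects (AVOID, rotate)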